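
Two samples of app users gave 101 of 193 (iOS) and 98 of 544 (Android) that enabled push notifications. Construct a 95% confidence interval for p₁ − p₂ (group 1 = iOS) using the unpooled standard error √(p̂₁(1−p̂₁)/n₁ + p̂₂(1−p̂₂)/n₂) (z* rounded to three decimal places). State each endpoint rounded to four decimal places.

p̂₁ = 0.52332, p̂₂ = 0.18015, so the observed difference is 0.34317.
SE = √(0.001292520 + 0.000271497) = √0.001564017 = 0.039548.
z* = 1.960 at the 95% level. Margin of error = 0.07751.
Interval: 0.34317 ± 0.07751 → (0.2657, 0.4207).

(0.2657, 0.4207)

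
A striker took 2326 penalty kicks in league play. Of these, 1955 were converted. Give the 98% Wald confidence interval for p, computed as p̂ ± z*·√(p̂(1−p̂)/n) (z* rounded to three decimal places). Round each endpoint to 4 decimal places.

p̂ = 1955/2326 = 0.84050.
SE(p̂) = √(0.84050·0.15950/2326) = 0.007592.
For 98% confidence, z* = 2.326.
Margin = 2.326·0.007592 = 0.01766.
CI: 0.84050 ± 0.01766 = (0.8228, 0.8582).

(0.8228, 0.8582)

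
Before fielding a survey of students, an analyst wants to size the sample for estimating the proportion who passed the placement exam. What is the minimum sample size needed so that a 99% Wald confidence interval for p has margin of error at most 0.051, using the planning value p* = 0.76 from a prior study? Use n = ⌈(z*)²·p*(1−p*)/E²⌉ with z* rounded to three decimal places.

z* = 2.576 at the 99% level.
p*(1−p*) = 0.76·0.24 = 0.1824.
(z*)²·p*(1−p*)/E² = 6.635776·0.1824/0.002601 = 465.346.
⌈465.346⌉ = 466.

n = 466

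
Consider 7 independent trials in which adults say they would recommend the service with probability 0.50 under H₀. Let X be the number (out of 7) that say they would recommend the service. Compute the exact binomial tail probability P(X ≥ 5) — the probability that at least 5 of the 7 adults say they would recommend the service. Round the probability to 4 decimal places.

P = 0.2266

X ~ Binomial(n=7, p=0.50).
P(X ≥ 5) = C(7,5)·0.50^5·0.50^2 + C(7,6)·0.50^6·0.50^1 + C(7,7)·0.50^7·0.50^0.
= 0.164062 + 0.054688 + 0.007812 = 0.2266.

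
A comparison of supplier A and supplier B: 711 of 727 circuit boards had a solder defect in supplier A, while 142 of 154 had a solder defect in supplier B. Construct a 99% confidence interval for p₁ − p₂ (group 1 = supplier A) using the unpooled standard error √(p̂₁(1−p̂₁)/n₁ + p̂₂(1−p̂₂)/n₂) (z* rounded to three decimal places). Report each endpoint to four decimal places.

p̂₁ = 711/727 = 0.97799, p̂₂ = 142/154 = 0.92208; p̂₁ − p̂₂ = 0.05591.
Unpooled SE = √(p̂₁(1−p̂₁)/n₁ + p̂₂(1−p̂₂)/n₂) = √(0.000029606 + 0.000466560) = 0.022275.
For 99% confidence, z* = 2.576. Margin = 2.576·0.022275 = 0.05738.
CI: 0.05591 ± 0.05738 = (-0.0015, 0.1133).

(-0.0015, 0.1133)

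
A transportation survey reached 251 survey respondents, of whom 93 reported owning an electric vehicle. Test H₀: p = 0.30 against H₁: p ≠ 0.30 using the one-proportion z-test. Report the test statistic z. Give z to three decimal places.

z = 2.438

The sample proportion is 93/251 = 0.37052.
Null standard error: √(0.30·0.70/251) = √0.000836653 = 0.028925.
z = (0.37052 − 0.30)/0.028925 = 0.07052/0.028925 = 2.438.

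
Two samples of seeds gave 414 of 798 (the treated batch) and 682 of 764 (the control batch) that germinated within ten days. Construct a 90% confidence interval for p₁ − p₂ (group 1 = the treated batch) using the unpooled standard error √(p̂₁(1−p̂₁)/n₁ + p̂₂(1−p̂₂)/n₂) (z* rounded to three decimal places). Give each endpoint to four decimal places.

(-0.4083, -0.3394)

p̂₁ = 0.51880, p̂₂ = 0.89267, so the observed difference is -0.37387.
Unpooled SE = √(p̂₁(1−p̂₁)/n₁ + p̂₂(1−p̂₂)/n₂) = √(0.000312840 + 0.000125406) = 0.020934.
z* = 1.645 at the 90% level. Margin = 1.645·0.020934 = 0.03444.
So the interval runs from -0.4083 to -0.3394.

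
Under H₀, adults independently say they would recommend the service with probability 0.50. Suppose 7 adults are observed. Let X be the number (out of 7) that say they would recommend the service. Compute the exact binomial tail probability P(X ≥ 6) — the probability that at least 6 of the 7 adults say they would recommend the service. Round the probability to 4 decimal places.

X is binomial with n = 7 and p = 0.50.
P(X ≥ 6) = C(7,6)·0.50^6·0.50^1 + C(7,7)·0.50^7·0.50^0.
= 0.054688 + 0.007812 = 0.0625.

P = 0.0625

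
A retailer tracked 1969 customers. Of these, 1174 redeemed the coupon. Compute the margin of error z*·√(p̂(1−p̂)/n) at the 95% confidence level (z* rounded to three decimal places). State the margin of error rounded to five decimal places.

ME = 0.02167

With x = 1174 successes in n = 1969, p̂ = 0.59624.
SE = √(p̂(1−p̂)/n) = √(0.240738/1969) = 0.011057.
For 95% confidence, z* = 1.960.
Margin of error = z*·SE = 1.960 × 0.011057 = 0.02167.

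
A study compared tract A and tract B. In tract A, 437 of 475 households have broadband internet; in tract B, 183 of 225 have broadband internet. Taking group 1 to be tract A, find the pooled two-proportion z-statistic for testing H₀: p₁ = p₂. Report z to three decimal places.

z = 4.143

Sample proportions: p̂₁ = 437/475 = 0.92000 and p̂₂ = 183/225 = 0.81333.
Pooling: p̂ = 620/700 = 0.88571.
Pooled SE = √[0.1012245·0.00654971] ≈ 0.025749.
z = (p̂₁ − p̂₂)/SE = (0.92000 − 0.81333)/0.025749 = 0.10667/0.025749 = 4.143.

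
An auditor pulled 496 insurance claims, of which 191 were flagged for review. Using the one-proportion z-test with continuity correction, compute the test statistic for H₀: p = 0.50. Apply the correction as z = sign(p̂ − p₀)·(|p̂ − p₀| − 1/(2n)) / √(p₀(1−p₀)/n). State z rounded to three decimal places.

z = -5.074

With x = 191 successes in n = 496, p̂ = 0.38508. p̂ − p₀ = -0.114919.
1/(2n) = 0.001008.
Corrected numerator: |-0.114919| − 0.001008 = 0.113911.
Under H₀, SE = √(p₀(1−p₀)/n) = √(0.50·0.50/496) = √0.000504032 = 0.022451.
z = −0.113911/0.022451 = -5.074.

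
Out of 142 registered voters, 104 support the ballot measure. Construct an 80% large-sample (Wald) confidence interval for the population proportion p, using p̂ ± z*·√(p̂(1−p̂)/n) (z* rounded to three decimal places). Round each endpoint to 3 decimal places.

Sample proportion p̂ = 104/142 = 0.73239.
SE = √(p̂(1−p̂)/n) = √(0.195993/142) = 0.037151.
The 80% critical value is z* = 1.282.
Margin of error: 1.282 × 0.037151 = 0.04763.
Interval: 0.73239 ± 0.04763 → (0.685, 0.780).

(0.685, 0.780)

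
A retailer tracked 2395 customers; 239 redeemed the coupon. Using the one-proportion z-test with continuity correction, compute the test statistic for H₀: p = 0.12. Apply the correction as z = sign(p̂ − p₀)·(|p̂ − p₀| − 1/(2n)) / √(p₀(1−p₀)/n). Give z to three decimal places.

z = -3.012

Sample proportion p̂ = 239/2395 = 0.09979. p̂ − p₀ = -0.020209.
1/(2n) = 0.000209.
Corrected numerator: |-0.020209| − 0.000209 = 0.020000.
SE₀ = √(0.12·0.88/2395) = 0.006640.
z = −0.020000/0.006640 = -3.012.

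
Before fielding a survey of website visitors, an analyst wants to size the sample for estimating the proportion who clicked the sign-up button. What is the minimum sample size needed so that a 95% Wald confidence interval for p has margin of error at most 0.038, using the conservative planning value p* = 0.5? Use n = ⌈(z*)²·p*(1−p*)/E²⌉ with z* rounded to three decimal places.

z* = 1.960 at the 95% level.
p*(1−p*) = 0.2500.
(z*)²·p*(1−p*)/E² = 3.841600·0.2500/0.001444 = 665.097.
Rounding up, n = 666.

n = 666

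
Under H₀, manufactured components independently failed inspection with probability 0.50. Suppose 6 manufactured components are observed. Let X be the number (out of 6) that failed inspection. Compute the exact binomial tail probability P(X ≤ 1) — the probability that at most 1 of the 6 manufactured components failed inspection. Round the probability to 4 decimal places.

X is binomial with n = 6 and p = 0.50.
P(X ≤ 1) = C(6,0)·0.50^0·0.50^6 + C(6,1)·0.50^1·0.50^5.
= 0.015625 + 0.093750 = 0.1094.

P = 0.1094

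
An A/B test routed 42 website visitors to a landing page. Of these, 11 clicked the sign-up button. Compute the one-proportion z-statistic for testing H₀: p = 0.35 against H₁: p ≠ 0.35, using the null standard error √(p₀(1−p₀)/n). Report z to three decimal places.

z = -1.197

p̂ = 11/42 = 0.26190.
SE₀ = √(0.35·0.65/42) = 0.073598.
z = (0.26190 − 0.35)/0.073598 = -0.08810/0.073598 = -1.197.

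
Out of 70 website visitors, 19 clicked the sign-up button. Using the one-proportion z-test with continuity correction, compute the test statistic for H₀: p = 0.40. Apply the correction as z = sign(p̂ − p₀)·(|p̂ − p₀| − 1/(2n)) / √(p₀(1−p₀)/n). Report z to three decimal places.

The sample proportion is 19/70 = 0.27143. p̂ − p₀ = -0.128571.
1/(2n) = 0.007143.
Corrected numerator: |-0.128571| − 0.007143 = 0.121428.
SE₀ = √(0.40·0.60/70) = 0.058554.
z = (−)0.121428/0.058554 = -2.074.

z = -2.074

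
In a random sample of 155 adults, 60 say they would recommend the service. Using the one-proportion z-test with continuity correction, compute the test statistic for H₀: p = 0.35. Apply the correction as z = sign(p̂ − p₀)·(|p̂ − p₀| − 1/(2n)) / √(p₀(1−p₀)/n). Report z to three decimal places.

Sample proportion p̂ = 60/155 = 0.38710. p̂ − p₀ = 0.037097.
1/(2n) = 0.003226.
Corrected numerator: |0.037097| − 0.003226 = 0.033871.
Under H₀, SE = √(p₀(1−p₀)/n) = √(0.35·0.65/155) = √0.001467742 = 0.038311.
z = (+)0.033871/0.038311 = 0.884.

z = 0.884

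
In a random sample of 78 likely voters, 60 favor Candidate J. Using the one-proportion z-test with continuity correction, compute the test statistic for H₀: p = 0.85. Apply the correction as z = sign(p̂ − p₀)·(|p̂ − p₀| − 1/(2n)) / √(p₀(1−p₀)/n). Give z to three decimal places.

Sample proportion p̂ = 60/78 = 0.76923. p̂ − p₀ = -0.080769.
Continuity correction 1/(2n) = 1/156 = 0.006410.
Corrected numerator: |-0.080769| − 0.006410 = 0.074359.
Under H₀, SE = √(p₀(1−p₀)/n) = √(0.85·0.15/78) = √0.001634615 = 0.040430.
z = (−)0.074359/0.040430 = -1.839.

z = -1.839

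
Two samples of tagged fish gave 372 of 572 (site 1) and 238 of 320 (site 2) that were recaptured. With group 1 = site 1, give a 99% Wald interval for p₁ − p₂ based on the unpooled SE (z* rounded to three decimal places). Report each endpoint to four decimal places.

(-0.1746, -0.0122)

p̂₁ = 372/572 = 0.65035, p̂₂ = 238/320 = 0.74375; p̂₁ − p̂₂ = -0.09340.
Unpooled SE = √(p̂₁(1−p̂₁)/n₁ + p̂₂(1−p̂₂)/n₂) = √(0.000397544 + 0.000595581) = 0.031514.
For 99% confidence, z* = 2.576. Margin of error = 0.08118.
So the interval runs from -0.1746 to -0.0122.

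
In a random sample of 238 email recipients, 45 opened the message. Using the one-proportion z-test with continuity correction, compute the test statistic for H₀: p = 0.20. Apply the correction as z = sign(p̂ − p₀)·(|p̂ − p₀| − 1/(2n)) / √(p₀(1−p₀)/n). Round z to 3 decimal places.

z = -0.340

Sample proportion p̂ = 45/238 = 0.18908. p̂ − p₀ = -0.010924.
Continuity correction 1/(2n) = 1/476 = 0.002101.
Corrected numerator: |-0.010924| − 0.002101 = 0.008823.
SE₀ = √(0.20·0.80/238) = 0.025928.
z = −0.008823/0.025928 = -0.340.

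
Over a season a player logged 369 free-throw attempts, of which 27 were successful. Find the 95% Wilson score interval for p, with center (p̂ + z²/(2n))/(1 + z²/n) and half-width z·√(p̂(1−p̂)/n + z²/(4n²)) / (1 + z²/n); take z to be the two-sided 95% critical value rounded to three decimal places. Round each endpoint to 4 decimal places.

(0.0508, 0.1044)

Here p̂ = 27/369 = 0.07317 and z = 1.960 (z² = 3.841600).
Denominator 1 + z²/n = 1 + 3.841600/369 = 1.010411.
Center = (0.07317 + 0.005205)/1.010411 = 0.07757.
Radicand: p̂(1−p̂)/n + z²/(4n²) = 0.000183785 + 0.000007053 = 0.000190838.
Half-width = z·√(radicand)/denom = 1.960·0.013814/1.010411 = 0.02680.
CI: 0.07757 ± 0.02680 = (0.0508, 0.1044).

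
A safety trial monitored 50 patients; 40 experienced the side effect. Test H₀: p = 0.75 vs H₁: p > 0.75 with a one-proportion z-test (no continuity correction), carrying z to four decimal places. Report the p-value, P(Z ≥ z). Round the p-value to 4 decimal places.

p̂ = 40/50 = 0.80000.
Null standard error: √(0.75·0.25/50) = √0.003750000 = 0.061237.
z = (p̂ − p₀)/SE = (40/50 − 0.75)/0.061237 ≈ 0.8165.
From the standard normal, P(Z ≥ z) = 0.2071.

p-value = 0.2071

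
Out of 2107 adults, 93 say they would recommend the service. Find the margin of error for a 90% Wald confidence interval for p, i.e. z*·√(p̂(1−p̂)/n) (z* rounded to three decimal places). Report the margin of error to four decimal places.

p̂ = 93/2107 = 0.04414.
SE(p̂) = √(0.04414·0.95586/2107) = 0.004475.
z* = 1.645 at the 90% level.
ME = 1.645·0.004475 = 0.0074.

ME = 0.0074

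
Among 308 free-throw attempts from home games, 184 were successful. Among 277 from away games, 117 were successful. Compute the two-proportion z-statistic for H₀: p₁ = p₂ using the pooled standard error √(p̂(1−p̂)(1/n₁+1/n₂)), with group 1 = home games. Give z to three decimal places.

Sample proportions: p̂₁ = 184/308 = 0.59740 and p̂₂ = 117/277 = 0.42238.
Pooling: p̂ = 301/585 = 0.51453.
SE = √[p̂(1−p̂)(1/n₁+1/n₂)] = √[0.51453·0.48547·(1/308+1/277)] ≈ 0.041386.
z = 0.17502/0.041386 = 4.229.

z = 4.229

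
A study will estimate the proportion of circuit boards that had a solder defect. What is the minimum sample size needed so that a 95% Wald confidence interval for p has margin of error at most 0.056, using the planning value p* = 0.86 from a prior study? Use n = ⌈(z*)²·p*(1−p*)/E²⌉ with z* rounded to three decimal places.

z* = 1.960 at the 95% level.
p*(1−p*) = 0.86·0.14 = 0.1204.
(z*)²·p*(1−p*)/E² = 3.841600·0.1204/0.003136 = 147.490.
Rounding up, n = 148.

n = 148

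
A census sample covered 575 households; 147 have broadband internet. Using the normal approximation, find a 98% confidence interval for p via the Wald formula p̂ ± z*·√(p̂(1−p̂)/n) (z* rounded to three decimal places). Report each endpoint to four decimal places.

(0.2133, 0.2980)

Sample proportion p̂ = 147/575 = 0.25565.
Standard error of p̂: √(0.190294/575) = √0.000330946 = 0.018192.
For 98% confidence, z* = 2.326.
Margin of error: 2.326 × 0.018192 = 0.04231.
So the interval runs from 0.2133 to 0.2980.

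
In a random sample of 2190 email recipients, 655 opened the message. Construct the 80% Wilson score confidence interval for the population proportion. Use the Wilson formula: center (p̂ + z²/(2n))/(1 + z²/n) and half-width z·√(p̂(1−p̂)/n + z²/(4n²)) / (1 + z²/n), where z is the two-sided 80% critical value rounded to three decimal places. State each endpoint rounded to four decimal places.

Here p̂ = 655/2190 = 0.29909 and z = 1.282 (z² = 1.643524).
1 + z²/n = 1.000750.
Adjusted center: (0.29909 + z²/(2n))/1.000750 = 0.29924.
Radicand: p̂(1−p̂)/n + z²/(4n²) = 0.000095723 + 0.000000086 = 0.000095809.
Half-width = 1.282·√0.000095809/1.000750 = 0.01254.
Interval: 0.29924 ± 0.01254 → (0.2867, 0.3118).

(0.2867, 0.3118)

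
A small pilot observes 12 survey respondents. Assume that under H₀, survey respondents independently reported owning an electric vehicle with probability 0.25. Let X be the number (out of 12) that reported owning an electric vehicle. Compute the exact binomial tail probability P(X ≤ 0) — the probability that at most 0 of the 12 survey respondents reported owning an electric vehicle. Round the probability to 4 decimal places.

P = 0.0317

X is binomial with n = 12 and p = 0.25.
P(X ≤ 0) = C(12,0)·0.25^0·0.75^12.
= 0.031676 = 0.0317.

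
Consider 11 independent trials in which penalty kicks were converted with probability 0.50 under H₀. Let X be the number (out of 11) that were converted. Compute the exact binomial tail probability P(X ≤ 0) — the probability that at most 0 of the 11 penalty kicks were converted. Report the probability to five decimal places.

X is binomial with n = 11 and p = 0.50.
P(X ≤ 0) = C(11,0)·0.50^0·0.50^11.
= 0.000488 = 0.00049.

P = 0.00049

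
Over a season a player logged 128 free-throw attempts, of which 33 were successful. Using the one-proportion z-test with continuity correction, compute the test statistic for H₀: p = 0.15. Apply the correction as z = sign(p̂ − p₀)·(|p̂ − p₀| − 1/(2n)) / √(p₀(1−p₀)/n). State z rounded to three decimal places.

z = 3.292

p̂ = 33/128 = 0.25781. p̂ − p₀ = 0.107813.
Continuity correction 1/(2n) = 1/256 = 0.003906.
Corrected numerator: |0.107813| − 0.003906 = 0.103907.
Under H₀, SE = √(p₀(1−p₀)/n) = √(0.15·0.85/128) = √0.000996094 = 0.031561.
z = (+)0.103907/0.031561 = 3.292.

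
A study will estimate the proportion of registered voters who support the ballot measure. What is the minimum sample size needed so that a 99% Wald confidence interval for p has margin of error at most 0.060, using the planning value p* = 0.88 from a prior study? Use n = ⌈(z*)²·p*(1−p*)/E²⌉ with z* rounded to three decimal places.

For 99% confidence, z* = 2.576.
p*(1−p*) = 0.1056.
(z*)²·p*(1−p*)/E² = 6.635776·0.1056/0.003600 = 194.649.
⌈194.649⌉ = 195.

n = 195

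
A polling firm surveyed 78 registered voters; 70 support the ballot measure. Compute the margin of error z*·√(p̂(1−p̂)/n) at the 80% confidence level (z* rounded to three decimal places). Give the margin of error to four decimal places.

ME = 0.0440

With x = 70 successes in n = 78, p̂ = 0.89744.
SE(p̂) = √(0.89744·0.10256/78) = 0.034352.
The 80% critical value is z* = 1.282.
So ME = 0.0440.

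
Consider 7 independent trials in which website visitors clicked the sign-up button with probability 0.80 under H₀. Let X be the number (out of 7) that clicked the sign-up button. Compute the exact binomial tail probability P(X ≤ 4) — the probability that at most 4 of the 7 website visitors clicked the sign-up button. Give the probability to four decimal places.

X ~ Binomial(n=7, p=0.80).
P(X ≤ 4) = Σ_{j=0}^{4} C(7,j)·0.80^j·0.20^{7−j}.
= 0.000013 + 0.000358 + 0.004301 + 0.028672 + 0.114688 = 0.1480.

P = 0.1480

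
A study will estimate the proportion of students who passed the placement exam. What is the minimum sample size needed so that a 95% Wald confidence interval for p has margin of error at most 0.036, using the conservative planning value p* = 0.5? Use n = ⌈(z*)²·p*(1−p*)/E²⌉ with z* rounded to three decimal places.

n = 742

The 95% critical value is z* = 1.960.
p*(1−p*) = 0.50·0.50 = 0.2500.
(z*)²·p*(1−p*)/E² = 3.841600·0.2500/0.001296 = 741.049.
⌈741.049⌉ = 742.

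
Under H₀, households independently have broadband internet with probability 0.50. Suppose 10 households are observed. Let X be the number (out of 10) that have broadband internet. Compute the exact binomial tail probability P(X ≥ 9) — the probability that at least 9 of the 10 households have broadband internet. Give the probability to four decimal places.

X is binomial with n = 10 and p = 0.50.
P(X ≥ 9) = C(10,9)·0.50^9·0.50^1 + C(10,10)·0.50^10·0.50^0.
= 0.009766 + 0.000977 = 0.0107.

P = 0.0107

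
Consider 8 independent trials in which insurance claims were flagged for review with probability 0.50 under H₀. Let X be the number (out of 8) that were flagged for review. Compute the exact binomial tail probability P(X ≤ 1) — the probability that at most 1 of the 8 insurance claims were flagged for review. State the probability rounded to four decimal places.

P = 0.0352

X is binomial with n = 8 and p = 0.50.
P(X ≤ 1) = C(8,0)·0.50^0·0.50^8 + C(8,1)·0.50^1·0.50^7.
= 0.003906 + 0.031250 = 0.0352.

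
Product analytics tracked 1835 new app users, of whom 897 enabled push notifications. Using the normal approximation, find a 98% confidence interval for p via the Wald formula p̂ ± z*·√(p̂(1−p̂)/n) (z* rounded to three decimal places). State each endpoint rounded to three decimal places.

(0.462, 0.516)

Sample proportion p̂ = 897/1835 = 0.48883.
Standard error of p̂: √(0.249875/1835) = √0.000136172 = 0.011669.
The 98% critical value is z* = 2.326.
Margin = 2.326·0.011669 = 0.02714.
CI: 0.48883 ± 0.02714 = (0.462, 0.516).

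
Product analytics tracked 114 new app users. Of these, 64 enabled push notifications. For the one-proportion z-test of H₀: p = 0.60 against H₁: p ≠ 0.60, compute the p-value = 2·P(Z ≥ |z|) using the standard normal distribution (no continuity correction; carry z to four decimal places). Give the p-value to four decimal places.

p̂ = 64/114 = 0.56140.
Null standard error: √(0.60·0.40/114) = √0.002105263 = 0.045883.
z = (p̂ − p₀)/SE = (64/114 − 0.60)/0.045883 ≈ -0.8412.
From the standard normal, 2·P(Z ≥ |z|) = 0.4002.

p-value = 0.4002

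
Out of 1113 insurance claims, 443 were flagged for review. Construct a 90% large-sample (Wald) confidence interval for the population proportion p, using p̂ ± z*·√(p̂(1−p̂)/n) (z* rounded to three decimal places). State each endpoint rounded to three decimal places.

(0.374, 0.422)

With x = 443 successes in n = 1113, p̂ = 0.39802.
SE(p̂) = √(0.39802·0.60198/1113) = 0.014672.
z* = 1.645 at the 90% level.
Margin of error: 1.645 × 0.014672 = 0.02414.
CI: 0.39802 ± 0.02414 = (0.374, 0.422).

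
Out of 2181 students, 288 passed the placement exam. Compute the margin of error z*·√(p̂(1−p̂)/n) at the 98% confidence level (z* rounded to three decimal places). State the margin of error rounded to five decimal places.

Sample proportion p̂ = 288/2181 = 0.13205.
SE(p̂) = √(0.13205·0.86795/2181) = 0.007249.
z* = 2.326 at the 98% level.
Margin of error = z*·SE = 2.326 × 0.007249 = 0.01686.

ME = 0.01686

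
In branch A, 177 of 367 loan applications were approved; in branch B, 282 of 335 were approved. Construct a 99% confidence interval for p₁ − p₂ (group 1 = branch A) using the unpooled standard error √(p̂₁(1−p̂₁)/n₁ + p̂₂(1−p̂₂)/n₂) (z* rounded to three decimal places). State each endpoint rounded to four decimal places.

(-0.4441, -0.2749)

p̂₁ = 0.48229, p̂₂ = 0.84179, so the observed difference is -0.35950.
Unpooled SE = √(p̂₁(1−p̂₁)/n₁ + p̂₂(1−p̂₂)/n₂) = √(0.000680344 + 0.000397549) = 0.032831.
z* = 2.576 at the 99% level. Margin = 2.576·0.032831 = 0.08457.
So the interval runs from -0.4441 to -0.2749.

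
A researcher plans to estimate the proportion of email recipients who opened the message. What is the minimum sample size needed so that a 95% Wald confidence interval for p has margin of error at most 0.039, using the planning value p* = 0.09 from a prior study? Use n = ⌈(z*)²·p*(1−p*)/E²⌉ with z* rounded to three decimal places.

For 95% confidence, z* = 1.960.
p*(1−p*) = 0.09·0.91 = 0.0819.
(z*)²·p*(1−p*)/E² = 3.841600·0.0819/0.001521 = 206.855.
Rounding up, n = 207.

n = 207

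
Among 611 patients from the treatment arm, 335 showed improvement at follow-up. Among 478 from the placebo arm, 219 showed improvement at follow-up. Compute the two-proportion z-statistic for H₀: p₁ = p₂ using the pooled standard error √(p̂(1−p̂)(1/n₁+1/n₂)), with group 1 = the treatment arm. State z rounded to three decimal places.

z = 2.952

Sample proportions: p̂₁ = 335/611 = 0.54828 and p̂₂ = 219/478 = 0.45816.
Pooled p̂ = (335+219)/(611+478) = 554/1089 = 0.50872.
SE = √[p̂(1−p̂)(1/n₁+1/n₂)] = √[0.50872·0.49128·(1/611+1/478)] ≈ 0.030527.
z = (p̂₁ − p̂₂)/SE = (0.54828 − 0.45816)/0.030527 = 0.09012/0.030527 = 2.952.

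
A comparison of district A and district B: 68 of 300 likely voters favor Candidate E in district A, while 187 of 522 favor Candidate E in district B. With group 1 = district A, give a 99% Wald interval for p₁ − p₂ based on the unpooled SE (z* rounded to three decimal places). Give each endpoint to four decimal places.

p̂₁ = 68/300 = 0.22667, p̂₂ = 187/522 = 0.35824; p̂₁ − p̂₂ = -0.13157.
Unpooled SE = √(p̂₁(1−p̂₁)/n₁ + p̂₂(1−p̂₂)/n₂) = √(0.000584296 + 0.000440428) = 0.032011.
z* = 2.576 at the 99% level. Margin of error = 0.08246.
Interval: -0.13157 ± 0.08246 → (-0.2140, -0.0491).

(-0.2140, -0.0491)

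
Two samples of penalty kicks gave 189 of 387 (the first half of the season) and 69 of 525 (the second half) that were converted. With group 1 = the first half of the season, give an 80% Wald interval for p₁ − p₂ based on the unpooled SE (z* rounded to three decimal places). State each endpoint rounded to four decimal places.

p̂₁ = 0.48837, p̂₂ = 0.13143, so the observed difference is 0.35694.
Unpooled SE = √(p̂₁(1−p̂₁)/n₁ + p̂₂(1−p̂₂)/n₂) = √(0.000645645 + 0.000217438) = 0.029378.
The 80% critical value is z* = 1.282. Margin = 1.282·0.029378 = 0.03766.
CI: 0.35694 ± 0.03766 = (0.3193, 0.3946).

(0.3193, 0.3946)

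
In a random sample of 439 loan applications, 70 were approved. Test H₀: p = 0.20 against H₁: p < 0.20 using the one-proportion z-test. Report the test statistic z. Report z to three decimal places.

z = -2.124

p̂ = 70/439 = 0.15945.
Under H₀, SE = √(p₀(1−p₀)/n) = √(0.20·0.80/439) = √0.000364465 = 0.019091.
Test statistic: z = -0.04055/0.019091 = -2.124.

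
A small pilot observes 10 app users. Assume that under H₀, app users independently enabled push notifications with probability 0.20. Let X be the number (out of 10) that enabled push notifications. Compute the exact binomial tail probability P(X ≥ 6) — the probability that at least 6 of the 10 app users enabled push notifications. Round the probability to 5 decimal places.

X is binomial with n = 10 and p = 0.20.
P(X ≥ 6) = Σ_{j=6}^{10} C(10,j)·0.20^j·0.80^{10−j}.
= 0.005505 + 0.000786 + 0.000074 + 0.000004 + 0.000000 = 0.00637.

P = 0.00637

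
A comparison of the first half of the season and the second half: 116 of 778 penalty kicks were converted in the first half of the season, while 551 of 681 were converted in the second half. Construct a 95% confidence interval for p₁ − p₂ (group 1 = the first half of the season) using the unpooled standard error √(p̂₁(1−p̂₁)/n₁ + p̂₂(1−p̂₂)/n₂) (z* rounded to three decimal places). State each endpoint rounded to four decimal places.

(-0.6987, -0.6213)

p̂₁ = 116/778 = 0.14910, p̂₂ = 551/681 = 0.80910; p̂₁ − p̂₂ = -0.66000.
Unpooled SE = √(p̂₁(1−p̂₁)/n₁ + p̂₂(1−p̂₂)/n₂) = √(0.000163071 + 0.000226806) = 0.019745.
z* = 1.960 at the 95% level. Margin = 1.960·0.019745 = 0.03870.
Interval: -0.66000 ± 0.03870 → (-0.6987, -0.6213).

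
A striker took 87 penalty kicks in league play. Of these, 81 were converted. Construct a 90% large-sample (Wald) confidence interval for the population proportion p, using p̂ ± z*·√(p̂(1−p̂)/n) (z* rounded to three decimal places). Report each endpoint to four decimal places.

(0.8863, 0.9757)

With x = 81 successes in n = 87, p̂ = 0.93103.
Standard error of p̂: √(0.064209/87) = √0.000738038 = 0.027167.
The 90% critical value is z* = 1.645.
Margin of error: 1.645 × 0.027167 = 0.04469.
So the interval runs from 0.8863 to 0.9757.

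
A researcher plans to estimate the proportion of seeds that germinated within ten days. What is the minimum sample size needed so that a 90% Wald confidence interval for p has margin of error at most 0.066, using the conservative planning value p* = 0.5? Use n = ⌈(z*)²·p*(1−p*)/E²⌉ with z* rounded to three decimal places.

n = 156

For 90% confidence, z* = 1.645.
p*(1−p*) = 0.2500.
(z*)²·p*(1−p*)/E² = 2.706025·0.2500/0.004356 = 155.304.
Rounding up, n = 156.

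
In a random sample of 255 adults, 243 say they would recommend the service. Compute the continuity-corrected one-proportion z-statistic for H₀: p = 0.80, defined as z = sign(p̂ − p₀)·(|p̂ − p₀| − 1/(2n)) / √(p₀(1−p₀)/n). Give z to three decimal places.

z = 6.027

With x = 243 successes in n = 255, p̂ = 0.95294. p̂ − p₀ = 0.152941.
1/(2n) = 0.001961.
Corrected numerator: |0.152941| − 0.001961 = 0.150980.
SE₀ = √(0.80·0.20/255) = 0.025049.
z = +0.150980/0.025049 = 6.027.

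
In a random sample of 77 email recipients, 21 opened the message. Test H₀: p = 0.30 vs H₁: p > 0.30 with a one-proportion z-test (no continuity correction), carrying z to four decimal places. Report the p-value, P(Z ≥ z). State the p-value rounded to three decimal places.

p-value = 0.699

p̂ = 21/77 = 0.27273.
Null standard error: √(0.30·0.70/77) = √0.002727273 = 0.052223.
z = (p̂ − p₀)/SE = (21/77 − 0.30)/0.052223 ≈ -0.5222.
p-value = P(Z ≥ z) with z = -0.5222 → 0.699.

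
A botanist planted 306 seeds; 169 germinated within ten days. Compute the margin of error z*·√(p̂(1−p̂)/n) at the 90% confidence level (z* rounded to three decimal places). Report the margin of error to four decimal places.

ME = 0.0468

The sample proportion is 169/306 = 0.55229.
SE = √(p̂(1−p̂)/n) = √(0.247266/306) = 0.028426.
z* = 1.645 at the 90% level.
ME = 1.645·0.028426 = 0.0468.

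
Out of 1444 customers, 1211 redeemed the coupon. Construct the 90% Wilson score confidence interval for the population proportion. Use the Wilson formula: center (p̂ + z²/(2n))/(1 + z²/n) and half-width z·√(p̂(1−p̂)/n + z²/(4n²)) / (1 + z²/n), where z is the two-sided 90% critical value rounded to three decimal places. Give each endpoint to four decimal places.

Here p̂ = 1211/1444 = 0.83864 and z = 1.645 (z² = 2.706025).
Denominator 1 + z²/n = 1 + 2.706025/1444 = 1.001874.
Adjusted center: (0.83864 + z²/(2n))/1.001874 = 0.83801.
Radicand: p̂(1−p̂)/n + z²/(4n²) = 0.000093713 + 0.000000324 = 0.000094037.
Half-width = z·√(radicand)/denom = 1.645·0.009697/1.001874 = 0.01592.
Interval: 0.83801 ± 0.01592 → (0.8221, 0.8539).

(0.8221, 0.8539)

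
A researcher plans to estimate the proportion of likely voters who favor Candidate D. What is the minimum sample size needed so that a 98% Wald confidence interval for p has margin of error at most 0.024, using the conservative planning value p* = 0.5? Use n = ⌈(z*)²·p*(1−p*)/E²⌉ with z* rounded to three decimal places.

The 98% critical value is z* = 2.326.
p*(1−p*) = 0.2500.
Required n before rounding: 5.410276 × 0.2500 / 0.024² = 2348.210.
Rounding up, n = 2349.

n = 2349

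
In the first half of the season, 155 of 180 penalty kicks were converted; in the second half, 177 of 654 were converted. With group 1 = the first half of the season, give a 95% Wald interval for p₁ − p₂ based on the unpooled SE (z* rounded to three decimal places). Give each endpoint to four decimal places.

(0.5295, 0.6514)

p̂₁ = 155/180 = 0.86111, p̂₂ = 177/654 = 0.27064; p̂₁ − p̂₂ = 0.59047.
SE = √(0.000664438 + 0.000301827) = √0.000966265 = 0.031085.
For 95% confidence, z* = 1.960. Margin = 1.960·0.031085 = 0.06093.
So the interval runs from 0.5295 to 0.6514.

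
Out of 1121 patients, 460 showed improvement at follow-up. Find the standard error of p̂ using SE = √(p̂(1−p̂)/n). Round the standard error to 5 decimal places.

SE = 0.01469

p̂ = 460/1121 = 0.41035.
p̂(1−p̂) = 0.241963.
SE = √(0.241963/1121) = 0.01469.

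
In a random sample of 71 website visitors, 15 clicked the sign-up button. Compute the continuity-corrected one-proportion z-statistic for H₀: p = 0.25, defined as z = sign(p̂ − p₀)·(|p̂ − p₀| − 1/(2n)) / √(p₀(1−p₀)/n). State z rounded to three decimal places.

z = -0.617

The sample proportion is 15/71 = 0.21127. p̂ − p₀ = -0.038732.
Continuity correction 1/(2n) = 1/142 = 0.007042.
Corrected numerator: |-0.038732| − 0.007042 = 0.031690.
Null standard error: √(0.25·0.75/71) = √0.002640845 = 0.051389.
z = (−)0.031690/0.051389 = -0.617.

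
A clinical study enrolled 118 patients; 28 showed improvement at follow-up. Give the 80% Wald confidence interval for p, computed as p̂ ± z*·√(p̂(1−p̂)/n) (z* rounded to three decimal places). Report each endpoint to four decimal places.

Sample proportion p̂ = 28/118 = 0.23729.
SE = √(p̂(1−p̂)/n) = √(0.180982/118) = 0.039163.
For 80% confidence, z* = 1.282.
Margin of error: 1.282 × 0.039163 = 0.05021.
So the interval runs from 0.1871 to 0.2875.

(0.1871, 0.2875)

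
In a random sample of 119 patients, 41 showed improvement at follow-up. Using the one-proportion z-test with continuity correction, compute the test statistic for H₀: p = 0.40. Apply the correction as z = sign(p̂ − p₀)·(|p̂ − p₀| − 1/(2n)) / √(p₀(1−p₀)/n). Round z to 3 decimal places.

With x = 41 successes in n = 119, p̂ = 0.34454. p̂ − p₀ = -0.055462.
1/(2n) = 0.004202.
Corrected numerator: |-0.055462| − 0.004202 = 0.051260.
Null standard error: √(0.40·0.60/119) = √0.002016807 = 0.044909.
z = (−)0.051260/0.044909 = -1.141.

z = -1.141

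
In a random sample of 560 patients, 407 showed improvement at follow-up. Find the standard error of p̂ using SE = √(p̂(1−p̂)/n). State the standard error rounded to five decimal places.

Sample proportion p̂ = 407/560 = 0.72679.
p̂(1−p̂) = 0.72679·0.27321 = 0.198566.
SE = √(0.198566/560) = 0.01883.

SE = 0.01883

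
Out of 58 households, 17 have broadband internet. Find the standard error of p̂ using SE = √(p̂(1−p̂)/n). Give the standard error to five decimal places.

SE = 0.05977

With x = 17 successes in n = 58, p̂ = 0.29310.
p̂(1−p̂) = 0.207192.
SE = √(0.207192/58) = 0.05977.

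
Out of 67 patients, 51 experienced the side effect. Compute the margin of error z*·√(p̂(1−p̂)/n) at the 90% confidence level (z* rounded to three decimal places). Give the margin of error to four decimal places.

ME = 0.0857

Sample proportion p̂ = 51/67 = 0.76119.
SE(p̂) = √(0.76119·0.23881/67) = 0.052087.
z* = 1.645 at the 90% level.
So ME = 0.0857.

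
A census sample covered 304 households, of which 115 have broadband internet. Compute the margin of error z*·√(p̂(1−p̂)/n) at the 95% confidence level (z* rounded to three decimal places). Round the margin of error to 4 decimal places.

The sample proportion is 115/304 = 0.37829.
SE = √(p̂(1−p̂)/n) = √(0.235187/304) = 0.027814.
The 95% critical value is z* = 1.960.
ME = 1.960·0.027814 = 0.0545.

ME = 0.0545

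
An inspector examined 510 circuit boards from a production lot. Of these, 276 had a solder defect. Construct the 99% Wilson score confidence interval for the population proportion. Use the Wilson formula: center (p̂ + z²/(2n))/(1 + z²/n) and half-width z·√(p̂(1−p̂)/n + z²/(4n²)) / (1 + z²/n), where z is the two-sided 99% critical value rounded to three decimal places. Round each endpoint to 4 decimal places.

p̂ = 276/510 = 0.54118; z = 2.576, so z² = 6.635776.
1 + z²/n = 1.013011.
Center = (0.54118 + 0.006506)/1.013011 = 0.54065.
Radicand: p̂(1−p̂)/n + z²/(4n²) = 0.000486872 + 0.000006378 = 0.000493250.
Half-width = 2.576·√0.000493250/1.013011 = 0.05648.
Interval: 0.54065 ± 0.05648 → (0.4842, 0.5971).

(0.4842, 0.5971)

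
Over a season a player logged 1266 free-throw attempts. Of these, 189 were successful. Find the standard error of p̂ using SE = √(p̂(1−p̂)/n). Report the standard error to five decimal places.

With x = 189 successes in n = 1266, p̂ = 0.14929.
p̂(1−p̂) = 0.127002.
SE = √(0.127002/1266) = √0.000100318 = 0.01002.

SE = 0.01002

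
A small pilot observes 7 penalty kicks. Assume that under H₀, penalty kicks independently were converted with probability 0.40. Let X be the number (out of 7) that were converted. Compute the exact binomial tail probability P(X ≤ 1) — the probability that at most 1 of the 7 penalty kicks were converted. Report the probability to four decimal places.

P = 0.1586

X ~ Binomial(n=7, p=0.40).
P(X ≤ 1) = C(7,0)·0.40^0·0.60^7 + C(7,1)·0.40^1·0.60^6.
= 0.027994 + 0.130637 = 0.1586.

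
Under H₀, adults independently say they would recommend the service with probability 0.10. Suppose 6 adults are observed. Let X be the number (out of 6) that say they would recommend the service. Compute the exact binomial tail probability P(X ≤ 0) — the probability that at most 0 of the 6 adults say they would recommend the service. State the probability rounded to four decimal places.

X ~ Binomial(n=6, p=0.10).
P(X ≤ 0) = C(6,0)·0.10^0·0.90^6.
= 0.531441 = 0.5314.

P = 0.5314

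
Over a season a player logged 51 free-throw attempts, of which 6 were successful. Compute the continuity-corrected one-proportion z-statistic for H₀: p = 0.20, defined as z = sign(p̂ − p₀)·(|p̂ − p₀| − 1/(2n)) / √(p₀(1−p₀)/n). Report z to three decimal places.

z = -1.295

Sample proportion p̂ = 6/51 = 0.11765. p̂ − p₀ = -0.082353.
Continuity correction 1/(2n) = 1/102 = 0.009804.
Corrected numerator: |-0.082353| − 0.009804 = 0.072549.
Null standard error: √(0.20·0.80/51) = √0.003137255 = 0.056011.
z = (−)0.072549/0.056011 = -1.295.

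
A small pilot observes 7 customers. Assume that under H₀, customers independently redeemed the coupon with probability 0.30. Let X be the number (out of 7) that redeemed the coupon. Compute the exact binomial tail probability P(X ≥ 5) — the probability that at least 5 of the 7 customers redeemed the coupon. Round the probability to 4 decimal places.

X is binomial with n = 7 and p = 0.30.
P(X ≥ 5) = C(7,5)·0.30^5·0.70^2 + C(7,6)·0.30^6·0.70^1 + C(7,7)·0.30^7·0.70^0.
= 0.025005 + 0.003572 + 0.000219 = 0.0288.

P = 0.0288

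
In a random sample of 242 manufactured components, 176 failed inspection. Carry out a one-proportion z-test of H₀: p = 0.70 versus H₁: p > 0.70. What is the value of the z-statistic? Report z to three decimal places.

With x = 176 successes in n = 242, p̂ = 0.72727.
Null standard error: √(0.70·0.30/242) = √0.000867769 = 0.029458.
z = (0.72727 − 0.70)/0.029458 = 0.02727/0.029458 = 0.926.

z = 0.926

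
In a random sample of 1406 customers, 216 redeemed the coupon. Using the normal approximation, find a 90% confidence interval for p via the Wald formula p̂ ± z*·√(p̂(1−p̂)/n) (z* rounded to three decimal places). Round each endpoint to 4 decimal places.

(0.1378, 0.1694)

Sample proportion p̂ = 216/1406 = 0.15363.
Standard error of p̂: √(0.130026/1406) = √0.000092479 = 0.009617.
z* = 1.645 at the 90% level.
Margin = 1.645·0.009617 = 0.01582.
So the interval runs from 0.1378 to 0.1694.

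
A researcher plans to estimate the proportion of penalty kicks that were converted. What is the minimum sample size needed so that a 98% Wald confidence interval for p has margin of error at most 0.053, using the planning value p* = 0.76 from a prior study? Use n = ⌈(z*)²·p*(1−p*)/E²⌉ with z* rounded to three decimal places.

z* = 2.326 at the 98% level.
p*(1−p*) = 0.76·0.24 = 0.1824.
(z*)²·p*(1−p*)/E² = 5.410276·0.1824/0.002809 = 351.312.
⌈351.312⌉ = 352.

n = 352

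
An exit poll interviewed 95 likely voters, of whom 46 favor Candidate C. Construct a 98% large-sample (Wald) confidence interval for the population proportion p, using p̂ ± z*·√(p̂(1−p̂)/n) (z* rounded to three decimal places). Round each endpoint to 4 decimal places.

(0.3649, 0.6035)

Sample proportion p̂ = 46/95 = 0.48421.
Standard error of p̂: √(0.249751/95) = √0.002628955 = 0.051273.
For 98% confidence, z* = 2.326.
Margin of error: 2.326 × 0.051273 = 0.11926.
CI: 0.48421 ± 0.11926 = (0.3649, 0.6035).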